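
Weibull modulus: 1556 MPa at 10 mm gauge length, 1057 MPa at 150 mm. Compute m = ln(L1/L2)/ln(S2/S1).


Formula: m = ln(L1/L2) / ln(S2/S1)
Step 1: ln(L1/L2) = ln(10/150) = -2.70805
Step 2: S2/S1 = 1057/1556 = 0.67931
Step 3: ln(S2/S1) = ln(0.67931) = -0.38668
Step 4: m = -2.70805 / -0.38668 = 7.00

7.00 (Weibull m)


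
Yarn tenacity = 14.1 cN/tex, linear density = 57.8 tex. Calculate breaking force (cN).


Formula: Breaking force = Tenacity * Linear density
F = 14.1 cN/tex * 57.8 tex
F = 814.98 cN

814.98 cN


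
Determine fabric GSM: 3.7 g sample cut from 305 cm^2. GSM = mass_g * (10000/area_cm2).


Formula: GSM = mass_g / area_m2
Step 1: Convert area: 305 cm^2 = 305 / 10000 = 0.0305 m^2
Step 2: GSM = 3.7 g / 0.0305 m^2 = 121.3 g/m^2

121.3 g/m^2


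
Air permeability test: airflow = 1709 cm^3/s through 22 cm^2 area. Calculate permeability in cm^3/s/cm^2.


Formula: Air Permeability = Airflow / Test Area
AP = 1709 cm^3/s / 22 cm^2
AP = 77.7 cm^3/s/cm^2

77.7 cm^3/s/cm^2


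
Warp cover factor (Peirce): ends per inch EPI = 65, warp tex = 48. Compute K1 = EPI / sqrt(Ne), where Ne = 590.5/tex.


Formula: K1 = EPI / sqrt(Ne), with Ne = 590.5 / tex_warp
Step 1: Ne = 590.5 / 48 = 12.302
Step 2: sqrt(Ne) = sqrt(12.302) = 3.5074
Step 3: K1 = 65 / 3.5074 = 18.5

18.5


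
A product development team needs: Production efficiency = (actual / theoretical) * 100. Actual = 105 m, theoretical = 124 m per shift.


Formula: Efficiency% = (Actual output / Theoretical output) * 100
Efficiency% = (105 / 124) * 100
Efficiency% = 0.846774 * 100 = 84.6774% ≈ 84.7%

84.7%


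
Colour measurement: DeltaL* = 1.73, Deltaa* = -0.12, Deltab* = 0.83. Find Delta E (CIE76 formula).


Formula: Delta E = sqrt(dL*^2 + da*^2 + db*^2)
Step 1: dL*^2 = 1.73^2 = 2.9929
Step 2: da*^2 = (-0.12)^2 = 0.0144
Step 3: db*^2 = 0.83^2 = 0.6889
Step 4: Sum = 2.9929 + 0.0144 + 0.6889 = 3.6962
Step 5: Delta E = sqrt(3.6962) = 1.92

1.92 Delta E


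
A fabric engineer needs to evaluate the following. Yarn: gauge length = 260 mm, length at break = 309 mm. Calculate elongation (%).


Formula: Elongation (%) = ((L_break - L0) / L0) * 100
Step 1: Extension = 309 - 260 = 49 mm
Step 2: Elongation = (49 / 260) * 100
Step 3: Elongation = 0.188462 * 100 = 18.8462% ≈ 18.8%

18.8%


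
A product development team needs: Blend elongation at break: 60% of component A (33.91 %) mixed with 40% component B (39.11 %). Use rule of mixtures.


Formula: Blend property = (fraction_A * property_A) + (fraction_B * property_B)
Step 1: Contribution A = 60/100 * 33.91 % = 20.346 %
Step 2: Contribution B = 40/100 * 39.11 % = 15.644 %
Step 3: Blend elongation at break = 20.346 + 15.644 = 35.99 %

35.99 %


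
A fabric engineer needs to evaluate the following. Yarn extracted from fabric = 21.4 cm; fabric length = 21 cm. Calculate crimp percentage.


Formula: Crimp% = ((L_yarn - L_fabric) / L_fabric) * 100
Step 1: Extension = 21.4 - 21 = 0.4 cm
Step 2: Crimp% = (0.4 / 21) * 100
Step 3: Crimp% = 0.019048 * 100 = 1.9048% ≈ 1.9%

1.9%


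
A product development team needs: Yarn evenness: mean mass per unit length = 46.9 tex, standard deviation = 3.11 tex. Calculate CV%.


Formula: CV% = (standard deviation / mean) * 100
Step 1: Ratio = 3.11 / 46.9 = 0.066311
Step 2: CV% = 0.066311 * 100 = 6.6311% ≈ 6.6%

6.6%


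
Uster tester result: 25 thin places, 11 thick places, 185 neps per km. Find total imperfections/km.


Formula: Total = thin places + thick places + neps
Total = 25 + 11 + 185
Total = 221 imperfections/km

221 imperfections/km


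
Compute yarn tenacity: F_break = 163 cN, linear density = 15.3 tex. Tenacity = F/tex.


Formula: Tenacity = Breaking force / Linear density
Tenacity = 163 cN / 15.3 tex
Tenacity = 10.65 cN/tex

10.65 cN/tex


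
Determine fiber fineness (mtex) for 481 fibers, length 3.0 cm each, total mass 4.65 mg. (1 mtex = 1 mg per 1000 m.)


Formula: fineness (mtex) = mass (mg) / total length (km) = (mass_mg / total_length_m) * 1000
Step 1: Convert fiber length: 3.0 cm = 0.03 m
Step 2: Total fiber length = 481 * 0.03 = 14.43 m
Step 3: Linear density = 4.65 mg / 14.43 m = 0.3222 mg/m
Step 4: fineness = 0.3222 * 1000 = 322.2 mtex

322.2 mtex


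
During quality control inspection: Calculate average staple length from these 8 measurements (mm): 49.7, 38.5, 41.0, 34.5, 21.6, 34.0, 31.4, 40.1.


Formula: Mean = sum of lengths / count
Sum = 49.7 + 38.5 + 41.0 + 34.5 + 21.6 + 34.0 + 31.4 + 40.1
Sum = 290.8 mm
Mean = 290.8 / 8 = 36.35 mm

36.35 mm


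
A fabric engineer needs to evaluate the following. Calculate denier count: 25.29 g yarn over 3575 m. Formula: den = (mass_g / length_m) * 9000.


Formula: den = (mass_g / length_m) * 9000
Substituting: den = (25.29 / 3575) * 9000
Intermediate: 25.29 / 3575 = 0.00707413 g/m
den = 0.00707413 * 9000 = 63.7 denier

63.7 denier


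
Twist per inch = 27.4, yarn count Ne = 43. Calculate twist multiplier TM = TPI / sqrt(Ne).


Formula: TM = TPI / sqrt(Ne)
Step 1: sqrt(Ne) = sqrt(43) = 6.5574
Step 2: TM = 27.4 / 6.5574 = 4.18

4.18 TM


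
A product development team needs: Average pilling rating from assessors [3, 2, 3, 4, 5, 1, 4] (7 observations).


Formula: Mean = sum / count
Sum = 3 + 2 + 3 + 4 + 5 + 1 + 4 = 22
Mean = 22 / 7 = 3.1

3.1


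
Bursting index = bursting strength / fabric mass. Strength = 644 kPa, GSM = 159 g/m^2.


Formula: Bursting Index = Bursting Strength / Fabric GSM
BI = 644 kPa / 159 g/m^2
BI = 4.050 kPa/(g/m^2)

4.050 kPa/(g/m^2)


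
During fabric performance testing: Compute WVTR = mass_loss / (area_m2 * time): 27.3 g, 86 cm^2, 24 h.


Formula: WVTR = mass_loss / (area * time)
Step 1: Convert area: 86 cm^2 = 0.0086 m^2
Step 2: WVTR = 27.3 g / (0.0086 m^2 * 24 h)
Step 3: WVTR = 27.3 / 0.2064 = 132.3 g/m^2/h

132.3 g/m^2/h


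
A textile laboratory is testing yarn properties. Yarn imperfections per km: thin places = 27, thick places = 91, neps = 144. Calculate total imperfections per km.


Formula: Total = thin places + thick places + neps
Total = 27 + 91 + 144
Total = 262 imperfections/km

262 imperfections/km


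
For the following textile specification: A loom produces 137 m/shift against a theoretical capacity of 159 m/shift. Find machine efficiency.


Formula: Efficiency% = (Actual output / Theoretical output) * 100
Efficiency% = (137 / 159) * 100
Efficiency% = 0.861635 * 100 = 86.1635% ≈ 86.2%

86.2%


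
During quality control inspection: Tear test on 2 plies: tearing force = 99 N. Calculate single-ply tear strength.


Formula: Per-ply strength = Total force / Number of plies
Per-ply = 99 N / 2
Per-ply = 49.5 N

49.5 N


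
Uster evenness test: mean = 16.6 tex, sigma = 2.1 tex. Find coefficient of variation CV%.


Formula: CV% = (standard deviation / mean) * 100
Step 1: Ratio = 2.1 / 16.6 = 0.126506
Step 2: CV% = 0.126506 * 100 = 12.6506% ≈ 12.7%

12.7%


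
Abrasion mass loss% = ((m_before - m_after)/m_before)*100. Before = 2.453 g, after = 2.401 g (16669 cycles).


Formula: Mass loss% = ((m_before - m_after) / m_before) * 100
Step 1: Mass loss = 2.453 - 2.401 = 0.052 g
Step 2: Ratio = 0.052 / 2.453 = 0.0211985
Step 3: Mass loss% = 0.0211985 * 100 = 2.11985% ≈ 2.12%

2.12%


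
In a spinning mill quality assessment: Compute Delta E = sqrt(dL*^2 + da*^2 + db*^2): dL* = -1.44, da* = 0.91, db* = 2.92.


Formula: Delta E = sqrt(dL*^2 + da*^2 + db*^2)
Step 1: dL*^2 = (-1.44)^2 = 2.0736
Step 2: da*^2 = 0.91^2 = 0.8281
Step 3: db*^2 = 2.92^2 = 8.5264
Step 4: Sum = 2.0736 + 0.8281 + 8.5264 = 11.4281
Step 5: Delta E = sqrt(11.4281) = 3.38

3.38 Delta E


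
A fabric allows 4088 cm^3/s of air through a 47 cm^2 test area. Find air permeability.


Formula: Air Permeability = Airflow / Test Area
AP = 4088 cm^3/s / 47 cm^2
AP = 87.0 cm^3/s/cm^2

87.0 cm^3/s/cm^2


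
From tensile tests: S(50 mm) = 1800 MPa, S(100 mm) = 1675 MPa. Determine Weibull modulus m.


Formula: m = ln(L1/L2) / ln(S2/S1)
Step 1: ln(L1/L2) = ln(50/100) = -0.69315
Step 2: S2/S1 = 1675/1800 = 0.93056
Step 3: ln(S2/S1) = ln(0.93056) = -0.07197
Step 4: m = -0.69315 / -0.07197 = 9.63

9.63 (Weibull m)


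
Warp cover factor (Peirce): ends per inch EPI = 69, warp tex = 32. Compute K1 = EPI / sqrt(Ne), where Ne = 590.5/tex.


Formula: K1 = EPI / sqrt(Ne), with Ne = 590.5 / tex_warp
Step 1: Ne = 590.5 / 32 = 18.453
Step 2: sqrt(Ne) = sqrt(18.453) = 4.2957
Step 3: K1 = 69 / 4.2957 = 16.1

16.1


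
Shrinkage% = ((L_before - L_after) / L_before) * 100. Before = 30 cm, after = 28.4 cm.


Formula: Shrinkage% = ((L_before - L_after) / L_before) * 100
Step 1: Shrinkage = 30 - 28.4 = 1.6 cm
Step 2: Shrinkage% = (1.6 / 30) * 100
Step 3: Shrinkage% = 0.053333 * 100 = 5.3333% ≈ 5.3%

5.3%


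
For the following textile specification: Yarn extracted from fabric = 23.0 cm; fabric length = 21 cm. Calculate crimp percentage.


Formula: Crimp% = ((L_yarn - L_fabric) / L_fabric) * 100
Step 1: Extension = 23.0 - 21 = 2.0 cm
Step 2: Crimp% = (2.0 / 21) * 100
Step 3: Crimp% = 0.095238 * 100 = 9.5238% ≈ 9.5%

9.5%


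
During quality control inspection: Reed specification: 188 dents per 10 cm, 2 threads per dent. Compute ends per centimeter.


Formula: EPC = (dents per 10 cm * ends per dent) / 10
Step 1: Total ends per 10 cm = 188 * 2 = 376
Step 2: EPC = 376 / 10 = 37.6 ends/cm

37.6 ends/cm


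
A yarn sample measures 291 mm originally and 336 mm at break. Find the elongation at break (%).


Formula: Elongation (%) = ((L_break - L0) / L0) * 100
Step 1: Extension = 336 - 291 = 45 mm
Step 2: Elongation = (45 / 291) * 100
Step 3: Elongation = 0.154639 * 100 = 15.4639% ≈ 15.5%

15.5%


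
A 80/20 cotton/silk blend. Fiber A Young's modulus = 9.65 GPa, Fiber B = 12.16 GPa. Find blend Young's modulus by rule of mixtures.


Formula: Blend property = (fraction_A * property_A) + (fraction_B * property_B)
Step 1: Contribution A = 80/100 * 9.65 GPa = 7.72 GPa
Step 2: Contribution B = 20/100 * 12.16 GPa = 2.432 GPa
Step 3: Blend Young's modulus = 7.72 + 2.432 = 10.152 GPa

10.152 GPa


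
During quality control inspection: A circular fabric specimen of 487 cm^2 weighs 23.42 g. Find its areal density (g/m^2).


Formula: GSM = mass_g / area_m2
Step 1: Convert area: 487 cm^2 = 487 / 10000 = 0.0487 m^2
Step 2: GSM = 23.42 g / 0.0487 m^2 = 480.9 g/m^2

480.9 g/m^2


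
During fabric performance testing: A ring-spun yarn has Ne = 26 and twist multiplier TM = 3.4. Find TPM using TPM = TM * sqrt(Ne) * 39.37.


Formula: TPM = TM * sqrt(Ne) * 39.37
Step 1: sqrt(Ne) = sqrt(26) = 5.099
Step 2: TM * sqrt(Ne) = 3.4 * 5.099 = 17.3366
Step 3: TPM = 17.3366 * 39.37 = 683 twists/m

683 twists/m


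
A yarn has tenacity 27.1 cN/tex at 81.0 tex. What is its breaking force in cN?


Formula: Breaking force = Tenacity * Linear density
F = 27.1 cN/tex * 81.0 tex
F = 2195.10 cN

2195.10 cN


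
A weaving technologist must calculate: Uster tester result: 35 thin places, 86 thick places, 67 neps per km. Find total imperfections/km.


Formula: Total = thin places + thick places + neps
Total = 35 + 86 + 67
Total = 188 imperfections/km

188 imperfections/km


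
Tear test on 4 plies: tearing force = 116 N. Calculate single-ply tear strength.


Formula: Per-ply strength = Total force / Number of plies
Per-ply = 116 N / 4
Per-ply = 29 N

29 N


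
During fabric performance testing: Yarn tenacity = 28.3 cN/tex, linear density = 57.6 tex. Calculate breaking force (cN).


Formula: Breaking force = Tenacity * Linear density
F = 28.3 cN/tex * 57.6 tex
F = 1630.08 cN

1630.08 cN


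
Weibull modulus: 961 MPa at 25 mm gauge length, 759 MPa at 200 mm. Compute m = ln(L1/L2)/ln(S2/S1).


Formula: m = ln(L1/L2) / ln(S2/S1)
Step 1: ln(L1/L2) = ln(25/200) = -2.07944
Step 2: S2/S1 = 759/961 = 0.7898
Step 3: ln(S2/S1) = ln(0.7898) = -0.23598
Step 4: m = -2.07944 / -0.23598 = 8.81

8.81 (Weibull m)


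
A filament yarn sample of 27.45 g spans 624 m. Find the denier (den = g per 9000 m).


Formula: den = (mass_g / length_m) * 9000
Substituting: den = (27.45 / 624) * 9000
Intermediate: 27.45 / 624 = 0.04399038 g/m
den = 0.04399038 * 9000 = 395.9 denier

395.9 denier


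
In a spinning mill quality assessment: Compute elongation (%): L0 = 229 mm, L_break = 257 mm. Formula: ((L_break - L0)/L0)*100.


Formula: Elongation (%) = ((L_break - L0) / L0) * 100
Step 1: Extension = 257 - 229 = 28 mm
Step 2: Elongation = (28 / 229) * 100
Step 3: Elongation = 0.122271 * 100 = 12.2271% ≈ 12.2%

12.2%


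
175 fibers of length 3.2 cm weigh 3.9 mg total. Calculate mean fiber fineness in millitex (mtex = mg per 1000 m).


Formula: fineness (mtex) = mass (mg) / total length (km) = (mass_mg / total_length_m) * 1000
Step 1: Convert fiber length: 3.2 cm = 0.032 m
Step 2: Total fiber length = 175 * 0.032 = 5.6 m
Step 3: Linear density = 3.9 mg / 5.6 m = 0.6964 mg/m
Step 4: fineness = 0.6964 * 1000 = 696.4 mtex

696.4 mtex


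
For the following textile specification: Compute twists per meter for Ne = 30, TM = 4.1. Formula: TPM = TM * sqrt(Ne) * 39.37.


Formula: TPM = TM * sqrt(Ne) * 39.37
Step 1: sqrt(Ne) = sqrt(30) = 5.4772
Step 2: TM * sqrt(Ne) = 4.1 * 5.4772 = 22.4565
Step 3: TPM = 22.4565 * 39.37 = 884 twists/m

884 twists/m


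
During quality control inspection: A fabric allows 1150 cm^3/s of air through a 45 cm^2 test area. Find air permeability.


Formula: Air Permeability = Airflow / Test Area
AP = 1150 cm^3/s / 45 cm^2
AP = 25.6 cm^3/s/cm^2

25.6 cm^3/s/cm^2


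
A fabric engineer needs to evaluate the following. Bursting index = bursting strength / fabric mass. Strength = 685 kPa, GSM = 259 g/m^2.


Formula: Bursting Index = Bursting Strength / Fabric GSM
BI = 685 kPa / 259 g/m^2
BI = 2.645 kPa/(g/m^2)

2.645 kPa/(g/m^2)


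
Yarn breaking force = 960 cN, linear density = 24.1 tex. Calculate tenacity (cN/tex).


Formula: Tenacity = Breaking force / Linear density
Tenacity = 960 cN / 24.1 tex
Tenacity = 39.83 cN/tex

39.83 cN/tex


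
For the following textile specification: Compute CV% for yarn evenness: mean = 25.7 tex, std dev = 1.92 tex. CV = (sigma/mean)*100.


Formula: CV% = (standard deviation / mean) * 100
Step 1: Ratio = 1.92 / 25.7 = 0.074708
Step 2: CV% = 0.074708 * 100 = 7.4708% ≈ 7.5%

7.5%


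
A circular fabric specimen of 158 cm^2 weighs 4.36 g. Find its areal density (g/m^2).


Formula: GSM = mass_g / area_m2
Step 1: Convert area: 158 cm^2 = 158 / 10000 = 0.0158 m^2
Step 2: GSM = 4.36 g / 0.0158 m^2 = 275.9 g/m^2

275.9 g/m^2


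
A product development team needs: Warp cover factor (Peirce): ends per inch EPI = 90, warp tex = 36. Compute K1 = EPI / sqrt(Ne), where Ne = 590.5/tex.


Formula: K1 = EPI / sqrt(Ne), with Ne = 590.5 / tex_warp
Step 1: Ne = 590.5 / 36 = 16.403
Step 2: sqrt(Ne) = sqrt(16.403) = 4.0501
Step 3: K1 = 90 / 4.0501 = 22.2

22.2


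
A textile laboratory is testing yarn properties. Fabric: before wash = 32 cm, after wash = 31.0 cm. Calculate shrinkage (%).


Formula: Shrinkage% = ((L_before - L_after) / L_before) * 100
Step 1: Shrinkage = 32 - 31.0 = 1.0 cm
Step 2: Shrinkage% = (1.0 / 32) * 100
Step 3: Shrinkage% = 0.03125 * 100 = 3.125% ≈ 3.1%

3.1%


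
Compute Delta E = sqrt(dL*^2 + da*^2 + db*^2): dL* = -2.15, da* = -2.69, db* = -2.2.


Formula: Delta E = sqrt(dL*^2 + da*^2 + db*^2)
Step 1: dL*^2 = (-2.15)^2 = 4.6225
Step 2: da*^2 = (-2.69)^2 = 7.2361
Step 3: db*^2 = (-2.2)^2 = 4.84
Step 4: Sum = 4.6225 + 7.2361 + 4.84 = 16.6986
Step 5: Delta E = sqrt(16.6986) = 4.09

4.09 Delta E


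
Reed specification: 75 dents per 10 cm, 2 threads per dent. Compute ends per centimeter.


Formula: EPC = (dents per 10 cm * ends per dent) / 10
Step 1: Total ends per 10 cm = 75 * 2 = 150
Step 2: EPC = 150 / 10 = 15.0 ends/cm

15.0 ends/cm


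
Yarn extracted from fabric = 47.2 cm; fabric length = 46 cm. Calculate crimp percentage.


Formula: Crimp% = ((L_yarn - L_fabric) / L_fabric) * 100
Step 1: Extension = 47.2 - 46 = 1.2 cm
Step 2: Crimp% = (1.2 / 46) * 100
Step 3: Crimp% = 0.026087 * 100 = 2.6087% ≈ 2.6%

2.6%


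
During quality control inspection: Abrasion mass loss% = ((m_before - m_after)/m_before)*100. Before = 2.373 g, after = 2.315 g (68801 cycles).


Formula: Mass loss% = ((m_before - m_after) / m_before) * 100
Step 1: Mass loss = 2.373 - 2.315 = 0.058 g
Step 2: Ratio = 0.058 / 2.373 = 0.0244416
Step 3: Mass loss% = 0.0244416 * 100 = 2.44416% ≈ 2.44%

2.44%


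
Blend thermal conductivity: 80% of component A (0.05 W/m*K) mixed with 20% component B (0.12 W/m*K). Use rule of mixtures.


Formula: Blend property = (fraction_A * property_A) + (fraction_B * property_B)
Step 1: Contribution A = 80/100 * 0.05 W/m*K = 0.04 W/m*K
Step 2: Contribution B = 20/100 * 0.12 W/m*K = 0.024 W/m*K
Step 3: Blend thermal conductivity = 0.04 + 0.024 = 0.064 W/m*K

0.064 W/m*K


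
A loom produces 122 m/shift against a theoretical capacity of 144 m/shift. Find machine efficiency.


Formula: Efficiency% = (Actual output / Theoretical output) * 100
Efficiency% = (122 / 144) * 100
Efficiency% = 0.847222 * 100 = 84.7222% ≈ 84.7%

84.7%


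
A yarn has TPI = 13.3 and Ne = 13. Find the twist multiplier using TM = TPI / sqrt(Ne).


Formula: TM = TPI / sqrt(Ne)
Step 1: sqrt(Ne) = sqrt(13) = 3.6056
Step 2: TM = 13.3 / 3.6056 = 3.69

3.69 TM


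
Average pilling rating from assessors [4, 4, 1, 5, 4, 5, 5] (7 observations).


Formula: Mean = sum / count
Sum = 4 + 4 + 1 + 5 + 4 + 5 + 5 = 28
Mean = 28 / 7 = 4.0

4.0


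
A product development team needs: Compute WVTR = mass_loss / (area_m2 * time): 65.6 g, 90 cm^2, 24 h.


Formula: WVTR = mass_loss / (area * time)
Step 1: Convert area: 90 cm^2 = 0.009 m^2
Step 2: WVTR = 65.6 g / (0.009 m^2 * 24 h)
Step 3: WVTR = 65.6 / 0.216 = 303.7 g/m^2/h

303.7 g/m^2/h


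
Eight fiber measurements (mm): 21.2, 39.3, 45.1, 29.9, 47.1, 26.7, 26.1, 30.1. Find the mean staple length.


Formula: Mean = sum of lengths / count
Sum = 21.2 + 39.3 + 45.1 + 29.9 + 47.1 + 26.7 + 26.1 + 30.1
Sum = 265.5 mm
Mean = 265.5 / 8 = 33.19 mm

33.19 mm


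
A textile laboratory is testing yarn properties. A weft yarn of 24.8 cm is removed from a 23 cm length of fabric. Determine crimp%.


Formula: Crimp% = ((L_yarn - L_fabric) / L_fabric) * 100
Step 1: Extension = 24.8 - 23 = 1.8 cm
Step 2: Crimp% = (1.8 / 23) * 100
Step 3: Crimp% = 0.078261 * 100 = 7.8261% ≈ 7.8%

7.8%


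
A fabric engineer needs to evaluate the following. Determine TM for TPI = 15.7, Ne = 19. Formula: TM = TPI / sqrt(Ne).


Formula: TM = TPI / sqrt(Ne)
Step 1: sqrt(Ne) = sqrt(19) = 4.3589
Step 2: TM = 15.7 / 4.3589 = 3.60

3.60 TM


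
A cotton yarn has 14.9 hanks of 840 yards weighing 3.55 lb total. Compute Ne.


Formula: Ne = hanks / mass_lb
Substituting: Ne = 14.9 / 3.55
Ne = 4.2

4.2 Ne


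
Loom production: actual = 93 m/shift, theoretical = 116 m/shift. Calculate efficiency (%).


Formula: Efficiency% = (Actual output / Theoretical output) * 100
Efficiency% = (93 / 116) * 100
Efficiency% = 0.801724 * 100 = 80.1724% ≈ 80.2%

80.2%


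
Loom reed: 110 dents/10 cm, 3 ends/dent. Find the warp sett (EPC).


Formula: EPC = (dents per 10 cm * ends per dent) / 10
Step 1: Total ends per 10 cm = 110 * 3 = 330
Step 2: EPC = 330 / 10 = 33.0 ends/cm

33.0 ends/cm


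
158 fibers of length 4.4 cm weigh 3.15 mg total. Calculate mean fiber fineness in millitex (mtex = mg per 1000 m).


Formula: fineness (mtex) = mass (mg) / total length (km) = (mass_mg / total_length_m) * 1000
Step 1: Convert fiber length: 4.4 cm = 0.044 m
Step 2: Total fiber length = 158 * 0.044 = 6.952 m
Step 3: Linear density = 3.15 mg / 6.952 m = 0.4531 mg/m
Step 4: fineness = 0.4531 * 1000 = 453.1 mtex

453.1 mtex


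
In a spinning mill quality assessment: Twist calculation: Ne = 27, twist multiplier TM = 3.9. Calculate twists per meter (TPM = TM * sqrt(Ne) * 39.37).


Formula: TPM = TM * sqrt(Ne) * 39.37
Step 1: sqrt(Ne) = sqrt(27) = 5.1962
Step 2: TM * sqrt(Ne) = 3.9 * 5.1962 = 20.2652
Step 3: TPM = 20.2652 * 39.37 = 798 twists/m

798 twists/m


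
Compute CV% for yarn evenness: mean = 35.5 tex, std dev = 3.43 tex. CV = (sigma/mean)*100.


Formula: CV% = (standard deviation / mean) * 100
Step 1: Ratio = 3.43 / 35.5 = 0.09662
Step 2: CV% = 0.09662 * 100 = 9.662% ≈ 9.7%

9.7%


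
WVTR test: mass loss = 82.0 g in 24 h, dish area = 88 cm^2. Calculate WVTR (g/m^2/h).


Formula: WVTR = mass_loss / (area * time)
Step 1: Convert area: 88 cm^2 = 0.0088 m^2
Step 2: WVTR = 82.0 g / (0.0088 m^2 * 24 h)
Step 3: WVTR = 82.0 / 0.2112 = 388.3 g/m^2/h

388.3 g/m^2/h


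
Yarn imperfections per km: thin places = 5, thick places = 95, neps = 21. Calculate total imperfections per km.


Formula: Total = thin places + thick places + neps
Total = 5 + 95 + 21
Total = 121 imperfections/km

121 imperfections/km


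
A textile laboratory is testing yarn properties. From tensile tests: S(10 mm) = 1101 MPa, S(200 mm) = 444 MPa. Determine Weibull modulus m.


Formula: m = ln(L1/L2) / ln(S2/S1)
Step 1: ln(L1/L2) = ln(10/200) = -2.99573
Step 2: S2/S1 = 444/1101 = 0.40327
Step 3: ln(S2/S1) = ln(0.40327) = -0.90815
Step 4: m = -2.99573 / -0.90815 = 3.30

3.30 (Weibull m)


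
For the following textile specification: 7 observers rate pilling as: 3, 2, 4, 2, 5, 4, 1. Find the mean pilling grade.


Formula: Mean = sum / count
Sum = 3 + 2 + 4 + 2 + 5 + 4 + 1 = 21
Mean = 21 / 7 = 3.0

3.0


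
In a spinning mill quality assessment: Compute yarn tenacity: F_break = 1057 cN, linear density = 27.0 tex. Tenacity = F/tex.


Formula: Tenacity = Breaking force / Linear density
Tenacity = 1057 cN / 27.0 tex
Tenacity = 39.15 cN/tex

39.15 cN/tex


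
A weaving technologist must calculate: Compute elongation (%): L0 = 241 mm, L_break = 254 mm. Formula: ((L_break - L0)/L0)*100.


Formula: Elongation (%) = ((L_break - L0) / L0) * 100
Step 1: Extension = 254 - 241 = 13 mm
Step 2: Elongation = (13 / 241) * 100
Step 3: Elongation = 0.053942 * 100 = 5.3942% ≈ 5.4%

5.4%


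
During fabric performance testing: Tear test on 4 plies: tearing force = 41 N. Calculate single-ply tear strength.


Formula: Per-ply strength = Total force / Number of plies
Per-ply = 41 N / 4
Per-ply = 10.25 N

10.25 N


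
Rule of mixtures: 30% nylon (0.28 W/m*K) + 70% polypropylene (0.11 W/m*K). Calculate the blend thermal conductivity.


Formula: Blend property = (fraction_A * property_A) + (fraction_B * property_B)
Step 1: Contribution A = 30/100 * 0.28 W/m*K = 0.084 W/m*K
Step 2: Contribution B = 70/100 * 0.11 W/m*K = 0.077 W/m*K
Step 3: Blend thermal conductivity = 0.084 + 0.077 = 0.161 W/m*K

0.161 W/m*K


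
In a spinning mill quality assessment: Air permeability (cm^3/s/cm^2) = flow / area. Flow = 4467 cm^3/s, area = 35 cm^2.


Formula: Air Permeability = Airflow / Test Area
AP = 4467 cm^3/s / 35 cm^2
AP = 127.6 cm^3/s/cm^2

127.6 cm^3/s/cm^2


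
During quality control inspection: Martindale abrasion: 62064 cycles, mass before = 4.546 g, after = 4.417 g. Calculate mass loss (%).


Formula: Mass loss% = ((m_before - m_after) / m_before) * 100
Step 1: Mass loss = 4.546 - 4.417 = 0.129 g
Step 2: Ratio = 0.129 / 4.546 = 0.0283766
Step 3: Mass loss% = 0.0283766 * 100 = 2.83766% ≈ 2.84%

2.84%


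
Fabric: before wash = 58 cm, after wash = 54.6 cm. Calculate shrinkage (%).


Formula: Shrinkage% = ((L_before - L_after) / L_before) * 100
Step 1: Shrinkage = 58 - 54.6 = 3.4 cm
Step 2: Shrinkage% = (3.4 / 58) * 100
Step 3: Shrinkage% = 0.058621 * 100 = 5.8621% ≈ 5.9%

5.9%


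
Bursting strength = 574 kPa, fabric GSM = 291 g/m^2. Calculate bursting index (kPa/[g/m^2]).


Formula: Bursting Index = Bursting Strength / Fabric GSM
BI = 574 kPa / 291 g/m^2
BI = 1.973 kPa/(g/m^2)

1.973 kPa/(g/m^2)


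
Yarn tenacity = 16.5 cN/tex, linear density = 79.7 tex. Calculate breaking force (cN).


Formula: Breaking force = Tenacity * Linear density
F = 16.5 cN/tex * 79.7 tex
F = 1315.05 cN

1315.05 cN


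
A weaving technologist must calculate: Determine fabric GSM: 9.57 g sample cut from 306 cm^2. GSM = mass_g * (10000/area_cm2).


Formula: GSM = mass_g / area_m2
Step 1: Convert area: 306 cm^2 = 306 / 10000 = 0.0306 m^2
Step 2: GSM = 9.57 g / 0.0306 m^2 = 312.7 g/m^2

312.7 g/m^2


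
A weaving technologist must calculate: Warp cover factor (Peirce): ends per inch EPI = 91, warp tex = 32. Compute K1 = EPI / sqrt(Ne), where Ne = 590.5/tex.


Formula: K1 = EPI / sqrt(Ne), with Ne = 590.5 / tex_warp
Step 1: Ne = 590.5 / 32 = 18.453
Step 2: sqrt(Ne) = sqrt(18.453) = 4.2957
Step 3: K1 = 91 / 4.2957 = 21.2

21.2


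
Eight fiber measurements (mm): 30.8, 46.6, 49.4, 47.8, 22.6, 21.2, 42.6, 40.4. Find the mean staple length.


Formula: Mean = sum of lengths / count
Sum = 30.8 + 46.6 + 49.4 + 47.8 + 22.6 + 21.2 + 42.6 + 40.4
Sum = 301.4 mm
Mean = 301.4 / 8 = 37.68 mm

37.68 mm


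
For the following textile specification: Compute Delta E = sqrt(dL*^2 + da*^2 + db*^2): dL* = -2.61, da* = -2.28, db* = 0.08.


Formula: Delta E = sqrt(dL*^2 + da*^2 + db*^2)
Step 1: dL*^2 = (-2.61)^2 = 6.8121
Step 2: da*^2 = (-2.28)^2 = 5.1984
Step 3: db*^2 = 0.08^2 = 0.0064
Step 4: Sum = 6.8121 + 5.1984 + 0.0064 = 12.0169
Step 5: Delta E = sqrt(12.0169) = 3.47

3.47 Delta E


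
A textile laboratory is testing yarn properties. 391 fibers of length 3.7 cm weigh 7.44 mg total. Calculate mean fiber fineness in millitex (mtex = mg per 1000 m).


Formula: fineness (mtex) = mass (mg) / total length (km) = (mass_mg / total_length_m) * 1000
Step 1: Convert fiber length: 3.7 cm = 0.037 m
Step 2: Total fiber length = 391 * 0.037 = 14.467 m
Step 3: Linear density = 7.44 mg / 14.467 m = 0.5143 mg/m
Step 4: fineness = 0.5143 * 1000 = 514.3 mtex

514.3 mtex


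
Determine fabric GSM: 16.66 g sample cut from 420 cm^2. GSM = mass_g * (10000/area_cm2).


Formula: GSM = mass_g / area_m2
Step 1: Convert area: 420 cm^2 = 420 / 10000 = 0.042 m^2
Step 2: GSM = 16.66 g / 0.042 m^2 = 396.7 g/m^2

396.7 g/m^2


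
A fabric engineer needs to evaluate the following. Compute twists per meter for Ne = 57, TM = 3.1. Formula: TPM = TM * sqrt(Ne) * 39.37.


Formula: TPM = TM * sqrt(Ne) * 39.37
Step 1: sqrt(Ne) = sqrt(57) = 7.5498
Step 2: TM * sqrt(Ne) = 3.1 * 7.5498 = 23.4044
Step 3: TPM = 23.4044 * 39.37 = 921 twists/m

921 twists/m


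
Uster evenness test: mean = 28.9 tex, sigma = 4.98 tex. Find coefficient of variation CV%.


Formula: CV% = (standard deviation / mean) * 100
Step 1: Ratio = 4.98 / 28.9 = 0.172318
Step 2: CV% = 0.172318 * 100 = 17.2318% ≈ 17.2%

17.2%


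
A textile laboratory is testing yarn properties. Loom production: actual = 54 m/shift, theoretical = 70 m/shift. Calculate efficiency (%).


Formula: Efficiency% = (Actual output / Theoretical output) * 100
Efficiency% = (54 / 70) * 100
Efficiency% = 0.771429 * 100 = 77.1429% ≈ 77.1%

77.1%


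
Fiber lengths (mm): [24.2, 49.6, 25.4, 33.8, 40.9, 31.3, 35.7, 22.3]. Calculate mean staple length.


Formula: Mean = sum of lengths / count
Sum = 24.2 + 49.6 + 25.4 + 33.8 + 40.9 + 31.3 + 35.7 + 22.3
Sum = 263.2 mm
Mean = 263.2 / 8 = 32.90 mm

32.90 mm


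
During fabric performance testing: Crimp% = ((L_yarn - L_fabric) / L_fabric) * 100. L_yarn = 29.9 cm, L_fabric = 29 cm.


Formula: Crimp% = ((L_yarn - L_fabric) / L_fabric) * 100
Step 1: Extension = 29.9 - 29 = 0.9 cm
Step 2: Crimp% = (0.9 / 29) * 100
Step 3: Crimp% = 0.031034 * 100 = 3.1034% ≈ 3.1%

3.1%


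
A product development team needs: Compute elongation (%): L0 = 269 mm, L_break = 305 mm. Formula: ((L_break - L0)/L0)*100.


Formula: Elongation (%) = ((L_break - L0) / L0) * 100
Step 1: Extension = 305 - 269 = 36 mm
Step 2: Elongation = (36 / 269) * 100
Step 3: Elongation = 0.133829 * 100 = 13.3829% ≈ 13.4%

13.4%


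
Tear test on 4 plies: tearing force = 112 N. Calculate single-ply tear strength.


Formula: Per-ply strength = Total force / Number of plies
Per-ply = 112 N / 4
Per-ply = 28 N

28 N


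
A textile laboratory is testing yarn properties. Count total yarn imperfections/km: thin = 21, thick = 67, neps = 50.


Formula: Total = thin places + thick places + neps
Total = 21 + 67 + 50
Total = 138 imperfections/km

138 imperfections/km


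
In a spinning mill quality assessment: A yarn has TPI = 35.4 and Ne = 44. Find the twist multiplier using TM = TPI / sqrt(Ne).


Formula: TM = TPI / sqrt(Ne)
Step 1: sqrt(Ne) = sqrt(44) = 6.6332
Step 2: TM = 35.4 / 6.6332 = 5.34

5.34 TM


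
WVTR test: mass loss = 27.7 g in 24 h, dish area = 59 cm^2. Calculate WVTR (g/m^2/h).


Formula: WVTR = mass_loss / (area * time)
Step 1: Convert area: 59 cm^2 = 0.0059 m^2
Step 2: WVTR = 27.7 g / (0.0059 m^2 * 24 h)
Step 3: WVTR = 27.7 / 0.1416 = 195.6 g/m^2/h

195.6 g/m^2/h


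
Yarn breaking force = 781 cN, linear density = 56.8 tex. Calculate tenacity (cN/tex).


Formula: Tenacity = Breaking force / Linear density
Tenacity = 781 cN / 56.8 tex
Tenacity = 13.75 cN/tex

13.75 cN/tex


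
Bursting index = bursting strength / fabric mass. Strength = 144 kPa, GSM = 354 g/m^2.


Formula: Bursting Index = Bursting Strength / Fabric GSM
BI = 144 kPa / 354 g/m^2
BI = 0.407 kPa/(g/m^2)

0.407 kPa/(g/m^2)


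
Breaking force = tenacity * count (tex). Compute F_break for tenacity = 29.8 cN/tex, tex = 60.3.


Formula: Breaking force = Tenacity * Linear density
F = 29.8 cN/tex * 60.3 tex
F = 1796.94 cN

1796.94 cN


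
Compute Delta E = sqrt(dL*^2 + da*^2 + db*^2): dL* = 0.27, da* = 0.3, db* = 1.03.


Formula: Delta E = sqrt(dL*^2 + da*^2 + db*^2)
Step 1: dL*^2 = 0.27^2 = 0.0729
Step 2: da*^2 = 0.3^2 = 0.09
Step 3: db*^2 = 1.03^2 = 1.0609
Step 4: Sum = 0.0729 + 0.09 + 1.0609 = 1.2238
Step 5: Delta E = sqrt(1.2238) = 1.11

1.11 Delta E


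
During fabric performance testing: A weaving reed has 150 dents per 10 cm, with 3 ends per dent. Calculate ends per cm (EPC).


Formula: EPC = (dents per 10 cm * ends per dent) / 10
Step 1: Total ends per 10 cm = 150 * 3 = 450
Step 2: EPC = 450 / 10 = 45.0 ends/cm

45.0 ends/cm


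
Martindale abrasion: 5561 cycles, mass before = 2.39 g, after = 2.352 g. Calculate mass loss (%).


Formula: Mass loss% = ((m_before - m_after) / m_before) * 100
Step 1: Mass loss = 2.39 - 2.352 = 0.038 g
Step 2: Ratio = 0.038 / 2.39 = 0.0158996
Step 3: Mass loss% = 0.0158996 * 100 = 1.58996% ≈ 1.59%

1.59%


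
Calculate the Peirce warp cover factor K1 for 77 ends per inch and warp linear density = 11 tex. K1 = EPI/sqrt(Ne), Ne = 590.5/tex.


Formula: K1 = EPI / sqrt(Ne), with Ne = 590.5 / tex_warp
Step 1: Ne = 590.5 / 11 = 53.682
Step 2: sqrt(Ne) = sqrt(53.682) = 7.3268
Step 3: K1 = 77 / 7.3268 = 10.5

10.5


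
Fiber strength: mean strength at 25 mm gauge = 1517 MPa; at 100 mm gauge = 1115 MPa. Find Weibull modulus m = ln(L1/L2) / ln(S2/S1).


Formula: m = ln(L1/L2) / ln(S2/S1)
Step 1: ln(L1/L2) = ln(25/100) = -1.38629
Step 2: S2/S1 = 1115/1517 = 0.735
Step 3: ln(S2/S1) = ln(0.735) = -0.30788
Step 4: m = -1.38629 / -0.30788 = 4.50

4.50 (Weibull m)


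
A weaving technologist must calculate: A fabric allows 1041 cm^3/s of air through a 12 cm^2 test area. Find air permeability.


Formula: Air Permeability = Airflow / Test Area
AP = 1041 cm^3/s / 12 cm^2
AP = 86.8 cm^3/s/cm^2

86.8 cm^3/s/cm^2


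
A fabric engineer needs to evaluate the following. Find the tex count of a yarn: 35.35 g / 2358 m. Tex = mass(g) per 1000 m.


Formula: Tex = (mass_g / length_m) * 1000
Substituting: Tex = (35.35 / 2358) * 1000
Intermediate: 35.35 / 2358 = 0.01499152 g/m
Tex = 0.01499152 * 1000 = 14.99 tex

14.99 tex


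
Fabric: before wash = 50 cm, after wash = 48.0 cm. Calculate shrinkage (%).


Formula: Shrinkage% = ((L_before - L_after) / L_before) * 100
Step 1: Shrinkage = 50 - 48.0 = 2.0 cm
Step 2: Shrinkage% = (2.0 / 50) * 100
Step 3: Shrinkage% = 0.04 * 100 = 4.0%

4.0%


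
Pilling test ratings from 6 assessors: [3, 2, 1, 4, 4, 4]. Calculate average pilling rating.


Formula: Mean = sum / count
Sum = 3 + 2 + 1 + 4 + 4 + 4 = 18
Mean = 18 / 6 = 3.0

3.0


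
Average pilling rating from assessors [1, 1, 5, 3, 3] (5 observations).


Formula: Mean = sum / count
Sum = 1 + 1 + 5 + 3 + 3 = 13
Mean = 13 / 5 = 2.6

2.6


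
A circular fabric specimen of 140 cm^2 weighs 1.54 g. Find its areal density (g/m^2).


Formula: GSM = mass_g / area_m2
Step 1: Convert area: 140 cm^2 = 140 / 10000 = 0.014 m^2
Step 2: GSM = 1.54 g / 0.014 m^2 = 110.0 g/m^2

110.0 g/m^2


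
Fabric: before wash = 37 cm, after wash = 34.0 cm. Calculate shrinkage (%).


Formula: Shrinkage% = ((L_before - L_after) / L_before) * 100
Step 1: Shrinkage = 37 - 34.0 = 3.0 cm
Step 2: Shrinkage% = (3.0 / 37) * 100
Step 3: Shrinkage% = 0.081081 * 100 = 8.1081% ≈ 8.1%

8.1%


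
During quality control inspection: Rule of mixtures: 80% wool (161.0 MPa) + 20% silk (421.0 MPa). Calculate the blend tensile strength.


Formula: Blend property = (fraction_A * property_A) + (fraction_B * property_B)
Step 1: Contribution A = 80/100 * 161.0 MPa = 128.8 MPa
Step 2: Contribution B = 20/100 * 421.0 MPa = 84.2 MPa
Step 3: Blend tensile strength = 128.8 + 84.2 = 213.0 MPa

213.0 MPa


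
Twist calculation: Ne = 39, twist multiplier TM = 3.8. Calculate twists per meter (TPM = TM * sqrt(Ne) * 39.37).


Formula: TPM = TM * sqrt(Ne) * 39.37
Step 1: sqrt(Ne) = sqrt(39) = 6.245
Step 2: TM * sqrt(Ne) = 3.8 * 6.245 = 23.731
Step 3: TPM = 23.731 * 39.37 = 934 twists/m

934 twists/m


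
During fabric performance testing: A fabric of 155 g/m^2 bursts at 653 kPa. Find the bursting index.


Formula: Bursting Index = Bursting Strength / Fabric GSM
BI = 653 kPa / 155 g/m^2
BI = 4.213 kPa/(g/m^2)

4.213 kPa/(g/m^2)


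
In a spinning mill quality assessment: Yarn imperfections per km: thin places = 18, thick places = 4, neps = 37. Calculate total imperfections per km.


Formula: Total = thin places + thick places + neps
Total = 18 + 4 + 37
Total = 59 imperfections/km

59 imperfections/km


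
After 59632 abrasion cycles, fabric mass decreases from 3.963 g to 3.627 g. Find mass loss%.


Formula: Mass loss% = ((m_before - m_after) / m_before) * 100
Step 1: Mass loss = 3.963 - 3.627 = 0.336 g
Step 2: Ratio = 0.336 / 3.963 = 0.0847843
Step 3: Mass loss% = 0.0847843 * 100 = 8.47843% ≈ 8.48%

8.48%


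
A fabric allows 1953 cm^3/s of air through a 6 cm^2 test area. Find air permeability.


Formula: Air Permeability = Airflow / Test Area
AP = 1953 cm^3/s / 6 cm^2
AP = 325.5 cm^3/s/cm^2

325.5 cm^3/s/cm^2


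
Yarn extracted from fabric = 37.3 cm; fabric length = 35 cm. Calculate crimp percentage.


Formula: Crimp% = ((L_yarn - L_fabric) / L_fabric) * 100
Step 1: Extension = 37.3 - 35 = 2.3 cm
Step 2: Crimp% = (2.3 / 35) * 100
Step 3: Crimp% = 0.065714 * 100 = 6.5714% ≈ 6.6%

6.6%


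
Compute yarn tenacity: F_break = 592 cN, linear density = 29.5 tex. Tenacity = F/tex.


Formula: Tenacity = Breaking force / Linear density
Tenacity = 592 cN / 29.5 tex
Tenacity = 20.07 cN/tex

20.07 cN/tex


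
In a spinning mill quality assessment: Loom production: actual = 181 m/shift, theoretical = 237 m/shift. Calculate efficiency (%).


Formula: Efficiency% = (Actual output / Theoretical output) * 100
Efficiency% = (181 / 237) * 100
Efficiency% = 0.763713 * 100 = 76.3713% ≈ 76.4%

76.4%


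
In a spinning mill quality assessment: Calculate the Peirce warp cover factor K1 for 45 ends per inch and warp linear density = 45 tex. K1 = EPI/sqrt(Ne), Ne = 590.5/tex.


Formula: K1 = EPI / sqrt(Ne), with Ne = 590.5 / tex_warp
Step 1: Ne = 590.5 / 45 = 13.122
Step 2: sqrt(Ne) = sqrt(13.122) = 3.6224
Step 3: K1 = 45 / 3.6224 = 12.4

12.4


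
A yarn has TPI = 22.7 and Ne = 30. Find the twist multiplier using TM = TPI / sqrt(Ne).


Formula: TM = TPI / sqrt(Ne)
Step 1: sqrt(Ne) = sqrt(30) = 5.4772
Step 2: TM = 22.7 / 5.4772 = 4.14

4.14 TM


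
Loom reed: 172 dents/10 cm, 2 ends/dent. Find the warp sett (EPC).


Formula: EPC = (dents per 10 cm * ends per dent) / 10
Step 1: Total ends per 10 cm = 172 * 2 = 344
Step 2: EPC = 344 / 10 = 34.4 ends/cm

34.4 ends/cm


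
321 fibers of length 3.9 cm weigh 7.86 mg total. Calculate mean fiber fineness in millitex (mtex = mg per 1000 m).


Formula: fineness (mtex) = mass (mg) / total length (km) = (mass_mg / total_length_m) * 1000
Step 1: Convert fiber length: 3.9 cm = 0.039 m
Step 2: Total fiber length = 321 * 0.039 = 12.519 m
Step 3: Linear density = 7.86 mg / 12.519 m = 0.6278 mg/m
Step 4: fineness = 0.6278 * 1000 = 627.8 mtex

627.8 mtex


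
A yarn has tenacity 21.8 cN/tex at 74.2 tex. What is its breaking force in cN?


Formula: Breaking force = Tenacity * Linear density
F = 21.8 cN/tex * 74.2 tex
F = 1617.56 cN

1617.56 cN


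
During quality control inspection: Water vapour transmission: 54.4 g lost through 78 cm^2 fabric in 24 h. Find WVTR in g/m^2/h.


Formula: WVTR = mass_loss / (area * time)
Step 1: Convert area: 78 cm^2 = 0.0078 m^2
Step 2: WVTR = 54.4 g / (0.0078 m^2 * 24 h)
Step 3: WVTR = 54.4 / 0.1872 = 290.6 g/m^2/h

290.6 g/m^2/h


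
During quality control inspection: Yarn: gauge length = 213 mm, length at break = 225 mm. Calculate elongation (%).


Formula: Elongation (%) = ((L_break - L0) / L0) * 100
Step 1: Extension = 225 - 213 = 12 mm
Step 2: Elongation = (12 / 213) * 100
Step 3: Elongation = 0.056338 * 100 = 5.6338% ≈ 5.6%

5.6%


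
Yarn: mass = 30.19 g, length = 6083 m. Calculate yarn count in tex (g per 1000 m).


Formula: Tex = (mass_g / length_m) * 1000
Substituting: Tex = (30.19 / 6083) * 1000
Intermediate: 30.19 / 6083 = 0.00496301 g/m
Tex = 0.00496301 * 1000 = 4.96 tex

4.96 tex


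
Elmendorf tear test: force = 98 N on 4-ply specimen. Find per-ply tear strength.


Formula: Per-ply strength = Total force / Number of plies
Per-ply = 98 N / 4
Per-ply = 24.5 N

24.5 N


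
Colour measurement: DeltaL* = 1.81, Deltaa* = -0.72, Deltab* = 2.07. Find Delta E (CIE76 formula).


Formula: Delta E = sqrt(dL*^2 + da*^2 + db*^2)
Step 1: dL*^2 = 1.81^2 = 3.2761
Step 2: da*^2 = (-0.72)^2 = 0.5184
Step 3: db*^2 = 2.07^2 = 4.2849
Step 4: Sum = 3.2761 + 0.5184 + 4.2849 = 8.0794
Step 5: Delta E = sqrt(8.0794) = 2.84

2.84 Delta E


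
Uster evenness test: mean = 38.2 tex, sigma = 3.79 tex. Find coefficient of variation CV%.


Formula: CV% = (standard deviation / mean) * 100
Step 1: Ratio = 3.79 / 38.2 = 0.099215
Step 2: CV% = 0.099215 * 100 = 9.9215% ≈ 9.9%

9.9%


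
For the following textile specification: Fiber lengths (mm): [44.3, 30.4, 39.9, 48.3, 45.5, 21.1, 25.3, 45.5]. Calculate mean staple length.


Formula: Mean = sum of lengths / count
Sum = 44.3 + 30.4 + 39.9 + 48.3 + 45.5 + 21.1 + 25.3 + 45.5
Sum = 300.3 mm
Mean = 300.3 / 8 = 37.54 mm

37.54 mm


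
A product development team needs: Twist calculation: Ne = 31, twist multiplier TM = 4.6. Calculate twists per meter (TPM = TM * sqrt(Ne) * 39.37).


Formula: TPM = TM * sqrt(Ne) * 39.37
Step 1: sqrt(Ne) = sqrt(31) = 5.5678
Step 2: TM * sqrt(Ne) = 4.6 * 5.5678 = 25.6119
Step 3: TPM = 25.6119 * 39.37 = 1008 twists/m

1008 twists/m


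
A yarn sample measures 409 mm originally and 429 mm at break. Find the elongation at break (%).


Formula: Elongation (%) = ((L_break - L0) / L0) * 100
Step 1: Extension = 429 - 409 = 20 mm
Step 2: Elongation = (20 / 409) * 100
Step 3: Elongation = 0.0489 * 100 = 4.89% ≈ 4.9%

4.9%


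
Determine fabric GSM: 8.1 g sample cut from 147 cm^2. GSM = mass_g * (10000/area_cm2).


Formula: GSM = mass_g / area_m2
Step 1: Convert area: 147 cm^2 = 147 / 10000 = 0.0147 m^2
Step 2: GSM = 8.1 g / 0.0147 m^2 = 551.0 g/m^2

551.0 g/m^2


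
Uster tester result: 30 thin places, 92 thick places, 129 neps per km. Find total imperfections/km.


Formula: Total = thin places + thick places + neps
Total = 30 + 92 + 129
Total = 251 imperfections/km

251 imperfections/km
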